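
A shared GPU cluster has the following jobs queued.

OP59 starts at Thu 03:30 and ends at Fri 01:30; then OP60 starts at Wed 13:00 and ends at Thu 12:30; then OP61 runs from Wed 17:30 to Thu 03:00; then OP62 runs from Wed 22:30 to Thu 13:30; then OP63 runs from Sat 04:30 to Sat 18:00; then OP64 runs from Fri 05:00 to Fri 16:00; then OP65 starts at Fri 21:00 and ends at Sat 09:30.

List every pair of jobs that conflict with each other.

Two intervals overlap when each starts before the other ends.
Sorted by start: OP60, OP61, OP62, OP59, OP64, OP65, OP63.
OP61 starts before OP60 ends → OP60 and OP61 overlap.
OP62 starts before OP60 ends → OP60 and OP62 overlap.
OP59 starts before OP60 ends → OP60 and OP59 overlap.
OP64 starts after OP60 ends; OP60 is clear from here.
OP62 starts before OP61 ends → OP61 and OP62 overlap.
OP59 starts after OP61 ends; OP61 is clear from here.
OP59 starts before OP62 ends → OP62 and OP59 overlap.
OP64 starts after OP62 ends; OP62 is clear from here.
OP64 starts after OP59 ends; OP59 is clear from here.
OP65 starts after OP64 ends; OP64 is clear from here.
OP63 starts before OP65 ends → OP65 and OP63 overlap.

OP59 & OP60, OP59 & OP62, OP60 & OP61, OP60 & OP62, OP61 & OP62, OP63 & OP65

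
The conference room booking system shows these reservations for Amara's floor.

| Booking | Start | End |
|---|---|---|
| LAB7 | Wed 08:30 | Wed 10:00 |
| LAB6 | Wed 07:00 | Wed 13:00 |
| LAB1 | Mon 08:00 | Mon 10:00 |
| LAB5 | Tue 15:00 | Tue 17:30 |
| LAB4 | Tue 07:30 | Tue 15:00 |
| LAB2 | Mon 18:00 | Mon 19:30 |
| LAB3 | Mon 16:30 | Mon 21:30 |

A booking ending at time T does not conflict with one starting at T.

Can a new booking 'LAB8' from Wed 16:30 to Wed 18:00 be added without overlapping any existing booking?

LAB1: ends Mon 10:00 at or before LAB8 starts Wed 16:30 → clear.
LAB3: ends Mon 21:30 at or before LAB8 starts Wed 16:30 → clear.
LAB2: ends Mon 19:30 at or before LAB8 starts Wed 16:30 → clear.
LAB4: ends Tue 15:00 at or before LAB8 starts Wed 16:30 → clear.
LAB5: ends Tue 17:30 at or before LAB8 starts Wed 16:30 → clear.
LAB6: ends Wed 13:00 at or before LAB8 starts Wed 16:30 → clear.
LAB7: ends Wed 10:00 at or before LAB8 starts Wed 16:30 → clear.

Yes — the slot is free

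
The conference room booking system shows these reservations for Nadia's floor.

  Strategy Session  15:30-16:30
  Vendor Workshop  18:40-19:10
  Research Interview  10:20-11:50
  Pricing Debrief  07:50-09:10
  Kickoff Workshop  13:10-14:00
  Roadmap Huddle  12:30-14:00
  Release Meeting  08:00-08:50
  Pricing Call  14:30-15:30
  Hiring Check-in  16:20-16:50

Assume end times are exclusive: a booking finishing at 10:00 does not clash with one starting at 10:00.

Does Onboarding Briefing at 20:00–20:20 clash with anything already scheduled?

No — it doesn't clash with anything

Pricing Debrief: ends 09:10 at or before Onboarding Briefing starts 20:00 → clear.
Release Meeting: ends 08:50 at or before Onboarding Briefing starts 20:00 → clear.
Research Interview: ends 11:50 at or before Onboarding Briefing starts 20:00 → clear.
Roadmap Huddle: ends 14:00 at or before Onboarding Briefing starts 20:00 → clear.
Kickoff Workshop: ends 14:00 at or before Onboarding Briefing starts 20:00 → clear.
Pricing Call: ends 15:30 at or before Onboarding Briefing starts 20:00 → clear.
Strategy Session: ends 16:30 at or before Onboarding Briefing starts 20:00 → clear.
Hiring Check-in: ends 16:50 at or before Onboarding Briefing starts 20:00 → clear.
Vendor Workshop: ends 19:10 at or before Onboarding Briefing starts 20:00 → clear.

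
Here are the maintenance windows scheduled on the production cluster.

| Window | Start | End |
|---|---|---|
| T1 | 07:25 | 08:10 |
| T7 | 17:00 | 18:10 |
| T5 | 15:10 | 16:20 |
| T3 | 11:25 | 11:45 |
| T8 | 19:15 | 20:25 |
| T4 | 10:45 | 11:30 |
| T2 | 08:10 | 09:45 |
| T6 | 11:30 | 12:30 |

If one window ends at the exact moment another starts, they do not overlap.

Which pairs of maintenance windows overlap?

T3 & T4, T3 & T6

Sorted by start: T1, T2, T4, T3, T6, T5, T7, T8.
T2 starts exactly when T1 ends (back-to-back, no overlap) — done with T1.
T4 starts after T2 ends — done with T2.
T3 starts before T4 ends → T4 and T3 overlap.
T6 starts exactly when T4 ends (back-to-back, no overlap) — done with T4.
T6 starts before T3 ends → T3 and T6 overlap.
T5 starts after T3 ends — done with T3.
T5 starts after T6 ends — done with T6.
T7 starts after T5 ends — done with T5.
T8 starts after T7 ends.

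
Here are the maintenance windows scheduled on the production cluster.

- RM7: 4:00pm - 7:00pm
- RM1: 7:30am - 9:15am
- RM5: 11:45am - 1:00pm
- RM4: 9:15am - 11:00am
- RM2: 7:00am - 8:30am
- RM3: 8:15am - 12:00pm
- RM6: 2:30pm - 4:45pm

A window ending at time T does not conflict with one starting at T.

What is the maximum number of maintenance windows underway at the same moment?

Sort all start/end points and keep a running count:
7:00am start RM2 → 1
7:30am start RM1 → 2
8:15am start RM3 → 3
8:30am end RM2 → 2
9:15am end RM1 → 1
9:15am start RM4 → 2
11:00am end RM4 → 1
11:45am start RM5 → 2
12:00pm end RM3 → 1
1:00pm end RM5 → 0
2:30pm start RM6 → 1
4:00pm start RM7 → 2
4:45pm end RM6 → 1
7:00pm end RM7 → 0
Peak is 3, at 8:15am (RM1, RM2, RM3).

3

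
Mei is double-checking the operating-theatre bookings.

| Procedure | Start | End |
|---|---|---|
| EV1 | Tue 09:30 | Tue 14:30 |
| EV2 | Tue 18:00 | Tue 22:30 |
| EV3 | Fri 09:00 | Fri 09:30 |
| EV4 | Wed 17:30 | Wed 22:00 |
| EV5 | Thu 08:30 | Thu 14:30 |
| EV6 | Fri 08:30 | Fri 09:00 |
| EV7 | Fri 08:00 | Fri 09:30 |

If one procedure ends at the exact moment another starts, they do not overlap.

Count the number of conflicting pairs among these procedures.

Two intervals overlap when each starts before the other ends.
Sorted by start: EV1, EV2, EV4, EV5, EV7, EV6, EV3.
EV2 starts after EV1 ends; EV1 is clear from here.
EV4 starts after EV2 ends; EV2 is clear from here.
EV5 starts after EV4 ends; EV4 is clear from here.
EV7 starts after EV5 ends; EV5 is clear from here.
EV6 starts before EV7 ends → EV7 and EV6 overlap.
EV3 starts before EV7 ends → EV7 and EV3 overlap.
EV3 starts exactly when EV6 ends (back-to-back, no overlap).
Overlapping pairs: EV3 & EV7, EV6 & EV7 — 2 in total.

2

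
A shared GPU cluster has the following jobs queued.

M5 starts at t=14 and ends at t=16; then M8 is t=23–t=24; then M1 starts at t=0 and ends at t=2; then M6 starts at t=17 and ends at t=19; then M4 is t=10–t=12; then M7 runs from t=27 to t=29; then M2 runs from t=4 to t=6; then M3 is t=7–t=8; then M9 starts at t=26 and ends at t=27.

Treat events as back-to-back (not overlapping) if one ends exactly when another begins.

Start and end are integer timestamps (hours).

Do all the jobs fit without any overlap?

Sorted by start: M1, M2, M3, M4, M5, M6, M8, M9, M7.
M2 starts after M1 ends, so M1 has no further overlaps.
M3 starts after M2 ends, so M2 has no further overlaps.
M4 starts after M3 ends, so M3 has no further overlaps.
M5 starts after M4 ends, so M4 has no further overlaps.
M6 starts after M5 ends, so M5 has no further overlaps.
M8 starts after M6 ends, so M6 has no further overlaps.
M9 starts after M8 ends, so M8 has no further overlaps.
M7 starts exactly when M9 ends (back-to-back, no overlap).
Every pair is clear; the schedule has no overlaps.

Yes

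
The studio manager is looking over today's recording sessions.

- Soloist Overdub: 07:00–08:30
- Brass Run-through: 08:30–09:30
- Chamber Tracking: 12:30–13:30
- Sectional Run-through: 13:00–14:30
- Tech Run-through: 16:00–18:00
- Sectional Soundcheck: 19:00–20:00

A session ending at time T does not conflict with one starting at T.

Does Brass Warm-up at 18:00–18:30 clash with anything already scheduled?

Soloist Overdub: ends 08:30 at or before Brass Warm-up starts 18:00 → clear.
Brass Run-through: ends 09:30 at or before Brass Warm-up starts 18:00 → clear.
Chamber Tracking: ends 13:30 at or before Brass Warm-up starts 18:00 → clear.
Sectional Run-through: ends 14:30 at or before Brass Warm-up starts 18:00 → clear.
Tech Run-through: ends 18:00 at or before Brass Warm-up starts 18:00 → clear.
Sectional Soundcheck: starts 19:00 at or after Brass Warm-up ends 18:30 → clear.

No — it doesn't clash with anything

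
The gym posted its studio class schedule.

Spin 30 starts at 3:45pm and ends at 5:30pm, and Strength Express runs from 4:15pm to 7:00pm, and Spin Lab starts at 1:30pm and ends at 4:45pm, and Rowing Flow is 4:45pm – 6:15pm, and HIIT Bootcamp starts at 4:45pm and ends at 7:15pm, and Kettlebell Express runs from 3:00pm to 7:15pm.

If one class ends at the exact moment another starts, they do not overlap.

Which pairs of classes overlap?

Two intervals overlap when each starts before the other ends.
Sorted by start: Spin Lab, Kettlebell Express, Spin 30, Strength Express, HIIT Bootcamp, Rowing Flow.
Kettlebell Express starts before Spin Lab ends → Spin Lab and Kettlebell Express overlap.
Spin 30 starts before Spin Lab ends → Spin Lab and Spin 30 overlap.
Strength Express starts before Spin Lab ends → Spin Lab and Strength Express overlap.
HIIT Bootcamp starts exactly when Spin Lab ends (back-to-back, no overlap), so nothing later overlaps Spin Lab either.
Spin 30 starts before Kettlebell Express ends → Kettlebell Express and Spin 30 overlap.
Strength Express starts before Kettlebell Express ends → Kettlebell Express and Strength Express overlap.
HIIT Bootcamp starts before Kettlebell Express ends → Kettlebell Express and HIIT Bootcamp overlap.
Rowing Flow starts before Kettlebell Express ends → Kettlebell Express and Rowing Flow overlap.
Strength Express starts before Spin 30 ends → Spin 30 and Strength Express overlap.
HIIT Bootcamp starts before Spin 30 ends → Spin 30 and HIIT Bootcamp overlap.
Rowing Flow starts before Spin 30 ends → Spin 30 and Rowing Flow overlap.
HIIT Bootcamp starts before Strength Express ends → Strength Express and HIIT Bootcamp overlap.
Rowing Flow starts before Strength Express ends → Strength Express and Rowing Flow overlap.
Rowing Flow starts before HIIT Bootcamp ends → HIIT Bootcamp and Rowing Flow overlap.

HIIT Bootcamp & Kettlebell Express, HIIT Bootcamp & Rowing Flow, HIIT Bootcamp & Spin 30, HIIT Bootcamp & Strength Express, Kettlebell Express & Rowing Flow, Kettlebell Express & Spin 30, Kettlebell Express & Spin Lab, Kettlebell Express & Strength Express, Rowing Flow & Spin 30, Rowing Flow & Strength Express, Spin 30 & Spin Lab, Spin 30 & Strength Express, Spin Lab & Strength Express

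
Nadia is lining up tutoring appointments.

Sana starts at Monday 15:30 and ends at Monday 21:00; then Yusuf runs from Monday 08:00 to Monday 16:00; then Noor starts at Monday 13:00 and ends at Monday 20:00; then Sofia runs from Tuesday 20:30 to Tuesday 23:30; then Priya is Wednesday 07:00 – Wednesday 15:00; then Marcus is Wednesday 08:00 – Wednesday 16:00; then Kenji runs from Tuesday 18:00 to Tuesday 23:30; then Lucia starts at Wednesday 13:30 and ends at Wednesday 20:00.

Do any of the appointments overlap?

Yes

Two intervals overlap when each starts before the other ends.
Sorted by start: Yusuf, Noor, Sana, Kenji, Sofia, Priya, Marcus, Lucia.
Noor starts before Yusuf ends → Yusuf and Noor overlap.
That's a conflict, so the schedule is not conflict-free.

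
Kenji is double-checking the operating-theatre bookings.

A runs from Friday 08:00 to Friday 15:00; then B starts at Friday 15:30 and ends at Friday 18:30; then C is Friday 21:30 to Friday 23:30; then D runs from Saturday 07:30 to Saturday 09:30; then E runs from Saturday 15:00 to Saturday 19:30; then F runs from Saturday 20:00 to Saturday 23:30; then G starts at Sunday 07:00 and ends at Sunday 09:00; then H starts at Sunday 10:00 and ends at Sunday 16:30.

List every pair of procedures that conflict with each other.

none

Two intervals overlap when each starts before the other ends.
Sorted by start: A, B, C, D, E, F, G, H.
B starts after A ends, so A has no further overlaps.
C starts after B ends, so B has no further overlaps.
D starts after C ends, so C has no further overlaps.
E starts after D ends, so D has no further overlaps.
F starts after E ends, so E has no further overlaps.
G starts after F ends, so F has no further overlaps.
H starts after G ends.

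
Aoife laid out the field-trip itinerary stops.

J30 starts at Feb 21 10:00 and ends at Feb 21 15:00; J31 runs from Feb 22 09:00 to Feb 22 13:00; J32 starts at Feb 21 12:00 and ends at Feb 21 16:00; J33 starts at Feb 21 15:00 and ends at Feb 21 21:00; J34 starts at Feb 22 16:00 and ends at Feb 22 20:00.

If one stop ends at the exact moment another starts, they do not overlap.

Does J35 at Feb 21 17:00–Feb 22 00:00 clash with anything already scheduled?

Yes — it overlaps J33

J30: ends Feb 21 15:00 at or before J35 starts Feb 21 17:00 → clear.
J32: ends Feb 21 16:00 at or before J35 starts Feb 21 17:00 → clear.
J33: starts Feb 21 15:00 before J35 ends Feb 22 00:00, and ends Feb 21 21:00 after J35 starts Feb 21 17:00 → overlap.
J31: starts Feb 22 09:00 at or after J35 ends Feb 22 00:00 → clear.
J34: starts Feb 22 16:00 at or after J35 ends Feb 22 00:00 → clear.
J35 overlaps J33.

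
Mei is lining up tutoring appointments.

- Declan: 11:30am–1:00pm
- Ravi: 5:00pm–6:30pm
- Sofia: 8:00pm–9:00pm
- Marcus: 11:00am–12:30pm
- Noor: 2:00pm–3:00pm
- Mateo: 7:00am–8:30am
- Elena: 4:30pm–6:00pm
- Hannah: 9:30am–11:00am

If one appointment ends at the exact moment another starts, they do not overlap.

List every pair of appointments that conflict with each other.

Check each pair: they overlap iff neither finishes before the other starts.
Sorted by start: Mateo, Hannah, Marcus, Declan, Noor, Elena, Ravi, Sofia.
Hannah starts after Mateo ends — done with Mateo.
Marcus starts exactly when Hannah ends (back-to-back, no overlap) — done with Hannah.
Declan starts before Marcus ends → Marcus and Declan overlap.
Noor starts after Marcus ends — done with Marcus.
Noor starts after Declan ends — done with Declan.
Elena starts after Noor ends — done with Noor.
Ravi starts before Elena ends → Elena and Ravi overlap.
Sofia starts after Elena ends.
Sofia starts after Ravi ends.

Declan & Marcus, Elena & Ravi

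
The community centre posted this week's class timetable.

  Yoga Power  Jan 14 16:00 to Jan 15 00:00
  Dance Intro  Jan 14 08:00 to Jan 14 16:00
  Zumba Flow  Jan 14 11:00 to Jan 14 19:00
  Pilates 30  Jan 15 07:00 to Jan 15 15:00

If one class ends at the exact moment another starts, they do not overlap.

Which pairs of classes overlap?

Dance Intro & Zumba Flow, Yoga Power & Zumba Flow

Sorted by start: Dance Intro, Zumba Flow, Yoga Power, Pilates 30.
Zumba Flow starts before Dance Intro ends → Dance Intro and Zumba Flow overlap.
Yoga Power starts exactly when Dance Intro ends (back-to-back, no overlap), so Dance Intro has no further overlaps.
Yoga Power starts before Zumba Flow ends → Zumba Flow and Yoga Power overlap.
Pilates 30 starts after Zumba Flow ends.
Pilates 30 starts after Yoga Power ends.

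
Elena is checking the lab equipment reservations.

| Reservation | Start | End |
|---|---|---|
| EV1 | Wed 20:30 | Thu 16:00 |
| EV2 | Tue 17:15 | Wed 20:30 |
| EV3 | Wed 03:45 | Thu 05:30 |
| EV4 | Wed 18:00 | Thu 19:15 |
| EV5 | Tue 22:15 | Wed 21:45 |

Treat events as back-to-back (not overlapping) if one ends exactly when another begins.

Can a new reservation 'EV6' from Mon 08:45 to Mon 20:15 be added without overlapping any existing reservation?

EV2: starts Tue 17:15 at or after EV6 ends Mon 20:15 → clear.
EV5: starts Tue 22:15 at or after EV6 ends Mon 20:15 → clear.
EV3: starts Wed 03:45 at or after EV6 ends Mon 20:15 → clear.
EV4: starts Wed 18:00 at or after EV6 ends Mon 20:15 → clear.
EV1: starts Wed 20:30 at or after EV6 ends Mon 20:15 → clear.

Yes — the slot is free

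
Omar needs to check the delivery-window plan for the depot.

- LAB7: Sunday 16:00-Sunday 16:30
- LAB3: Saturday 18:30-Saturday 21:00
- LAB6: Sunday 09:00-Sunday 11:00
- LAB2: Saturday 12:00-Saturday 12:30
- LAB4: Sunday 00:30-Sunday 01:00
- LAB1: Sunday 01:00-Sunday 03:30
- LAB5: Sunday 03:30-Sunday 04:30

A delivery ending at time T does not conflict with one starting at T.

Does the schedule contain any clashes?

No

Sorted by start: LAB2, LAB3, LAB4, LAB1, LAB5, LAB6, LAB7.
LAB3 starts after LAB2 ends — done with LAB2.
LAB4 starts after LAB3 ends — done with LAB3.
LAB1 starts exactly when LAB4 ends (back-to-back, no overlap) — done with LAB4.
LAB5 starts exactly when LAB1 ends (back-to-back, no overlap) — done with LAB1.
LAB6 starts after LAB5 ends — done with LAB5.
LAB7 starts after LAB6 ends.
Every pair is clear; the schedule has no overlaps.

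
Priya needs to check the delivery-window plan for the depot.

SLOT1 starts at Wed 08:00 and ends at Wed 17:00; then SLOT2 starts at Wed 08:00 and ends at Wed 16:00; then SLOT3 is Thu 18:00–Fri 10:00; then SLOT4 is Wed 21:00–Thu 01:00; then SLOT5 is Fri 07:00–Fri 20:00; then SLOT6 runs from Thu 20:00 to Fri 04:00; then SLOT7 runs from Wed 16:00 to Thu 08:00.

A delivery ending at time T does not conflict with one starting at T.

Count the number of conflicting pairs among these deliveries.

5

Sorted by start: SLOT1, SLOT2, SLOT7, SLOT4, SLOT3, SLOT6, SLOT5.
SLOT2 starts before SLOT1 ends → SLOT1 and SLOT2 overlap.
SLOT7 starts before SLOT1 ends → SLOT1 and SLOT7 overlap.
SLOT4 starts after SLOT1 ends, so nothing later overlaps SLOT1 either.
SLOT7 starts exactly when SLOT2 ends (back-to-back, no overlap), so nothing later overlaps SLOT2 either.
SLOT4 starts before SLOT7 ends → SLOT7 and SLOT4 overlap.
SLOT3 starts after SLOT7 ends, so nothing later overlaps SLOT7 either.
SLOT3 starts after SLOT4 ends, so nothing later overlaps SLOT4 either.
SLOT6 starts before SLOT3 ends → SLOT3 and SLOT6 overlap.
SLOT5 starts before SLOT3 ends → SLOT3 and SLOT5 overlap.
SLOT5 starts after SLOT6 ends.
Overlapping pairs: SLOT1 & SLOT2, SLOT1 & SLOT7, SLOT3 & SLOT5, SLOT3 & SLOT6, SLOT4 & SLOT7 — 5 in total.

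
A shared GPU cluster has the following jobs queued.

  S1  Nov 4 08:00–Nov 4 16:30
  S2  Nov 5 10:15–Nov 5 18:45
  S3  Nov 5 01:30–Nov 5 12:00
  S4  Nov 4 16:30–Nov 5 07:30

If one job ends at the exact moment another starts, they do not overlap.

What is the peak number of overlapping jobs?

2

Sweep the timeline, counting +1 at each start and −1 at each end (ends before starts at a tie):
Nov 4 08:00 start S1 → 1
Nov 4 16:30 end S1 → 0
Nov 4 16:30 start S4 → 1
Nov 5 01:30 start S3 → 2
Nov 5 07:30 end S4 → 1
Nov 5 10:15 start S2 → 2
Nov 5 12:00 end S3 → 1
Nov 5 18:45 end S2 → 0
Peak is 2, at Nov 5 01:30 (S3, S4).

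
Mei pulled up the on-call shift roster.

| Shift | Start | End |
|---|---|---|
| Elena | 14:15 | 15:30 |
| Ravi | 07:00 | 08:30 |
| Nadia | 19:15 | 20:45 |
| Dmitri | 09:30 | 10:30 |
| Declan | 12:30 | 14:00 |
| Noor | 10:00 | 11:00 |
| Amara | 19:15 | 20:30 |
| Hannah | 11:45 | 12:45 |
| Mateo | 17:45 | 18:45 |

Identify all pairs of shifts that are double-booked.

Amara & Nadia, Declan & Hannah, Dmitri & Noor

Check each pair: they overlap iff neither finishes before the other starts.
Sorted by start: Ravi, Dmitri, Noor, Hannah, Declan, Elena, Mateo, Amara, Nadia.
Dmitri starts after Ravi ends — done with Ravi.
Noor starts before Dmitri ends → Dmitri and Noor overlap.
Hannah starts after Dmitri ends — done with Dmitri.
Hannah starts after Noor ends — done with Noor.
Declan starts before Hannah ends → Hannah and Declan overlap.
Elena starts after Hannah ends — done with Hannah.
Elena starts after Declan ends — done with Declan.
Mateo starts after Elena ends — done with Elena.
Amara starts after Mateo ends — done with Mateo.
Nadia starts before Amara ends → Amara and Nadia overlap.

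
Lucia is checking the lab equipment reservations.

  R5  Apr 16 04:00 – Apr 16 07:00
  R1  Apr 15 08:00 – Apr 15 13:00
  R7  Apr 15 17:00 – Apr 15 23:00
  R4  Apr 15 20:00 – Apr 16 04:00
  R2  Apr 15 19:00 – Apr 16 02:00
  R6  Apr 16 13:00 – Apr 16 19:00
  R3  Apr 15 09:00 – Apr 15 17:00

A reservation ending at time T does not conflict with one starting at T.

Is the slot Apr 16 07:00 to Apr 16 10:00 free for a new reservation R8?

R1: ends Apr 15 13:00 at or before R8 starts Apr 16 07:00 → clear.
R3: ends Apr 15 17:00 at or before R8 starts Apr 16 07:00 → clear.
R7: ends Apr 15 23:00 at or before R8 starts Apr 16 07:00 → clear.
R2: ends Apr 16 02:00 at or before R8 starts Apr 16 07:00 → clear.
R4: ends Apr 16 04:00 at or before R8 starts Apr 16 07:00 → clear.
R5: ends Apr 16 07:00 at or before R8 starts Apr 16 07:00 → clear.
R6: starts Apr 16 13:00 at or after R8 ends Apr 16 10:00 → clear.

Yes — the slot is free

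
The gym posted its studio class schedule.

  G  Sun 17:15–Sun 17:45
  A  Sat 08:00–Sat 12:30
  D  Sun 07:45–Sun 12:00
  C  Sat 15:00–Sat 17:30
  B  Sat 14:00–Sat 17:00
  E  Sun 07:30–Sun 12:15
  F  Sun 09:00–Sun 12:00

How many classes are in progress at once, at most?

Sweep the timeline, counting +1 at each start and −1 at each end (ends before starts at a tie):
Sat 08:00 start A → 1
Sat 12:30 end A → 0
Sat 14:00 start B → 1
Sat 15:00 start C → 2
Sat 17:00 end B → 1
Sat 17:30 end C → 0
Sun 07:30 start E → 1
Sun 07:45 start D → 2
Sun 09:00 start F → 3
Sun 12:00 end D → 2
Sun 12:00 end F → 1
Sun 12:15 end E → 0
Sun 17:15 start G → 1
Sun 17:45 end G → 0
Peak is 3, at Sun 09:00 (D, E, F).

3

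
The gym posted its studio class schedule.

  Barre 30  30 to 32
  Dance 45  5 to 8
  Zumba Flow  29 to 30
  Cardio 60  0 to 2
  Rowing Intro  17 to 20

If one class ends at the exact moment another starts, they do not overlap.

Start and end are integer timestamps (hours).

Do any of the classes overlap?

No

Check each pair: they overlap iff neither finishes before the other starts.
Sorted by start: Cardio 60, Dance 45, Rowing Intro, Zumba Flow, Barre 30.
Dance 45 starts after Cardio 60 ends, so nothing later overlaps Cardio 60 either.
Rowing Intro starts after Dance 45 ends, so nothing later overlaps Dance 45 either.
Zumba Flow starts after Rowing Intro ends, so nothing later overlaps Rowing Intro either.
Barre 30 starts exactly when Zumba Flow ends (back-to-back, no overlap).
Every pair is clear; the schedule has no overlaps.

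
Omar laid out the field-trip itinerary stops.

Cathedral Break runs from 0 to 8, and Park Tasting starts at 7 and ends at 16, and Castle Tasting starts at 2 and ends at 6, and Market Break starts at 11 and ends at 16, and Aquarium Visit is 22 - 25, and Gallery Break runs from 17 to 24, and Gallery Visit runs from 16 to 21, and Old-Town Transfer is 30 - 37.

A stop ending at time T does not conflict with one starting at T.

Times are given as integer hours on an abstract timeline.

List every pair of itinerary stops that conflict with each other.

Aquarium Visit & Gallery Break, Castle Tasting & Cathedral Break, Cathedral Break & Park Tasting, Gallery Break & Gallery Visit, Market Break & Park Tasting

Check each pair: they overlap iff neither finishes before the other starts.
Sorted by start: Cathedral Break, Castle Tasting, Park Tasting, Market Break, Gallery Visit, Gallery Break, Aquarium Visit, Old-Town Transfer.
Castle Tasting starts before Cathedral Break ends → Cathedral Break and Castle Tasting overlap.
Park Tasting starts before Cathedral Break ends → Cathedral Break and Park Tasting overlap.
Market Break starts after Cathedral Break ends, so nothing later overlaps Cathedral Break either.
Park Tasting starts after Castle Tasting ends, so nothing later overlaps Castle Tasting either.
Market Break starts before Park Tasting ends → Park Tasting and Market Break overlap.
Gallery Visit starts exactly when Park Tasting ends (back-to-back, no overlap), so nothing later overlaps Park Tasting either.
Gallery Visit starts exactly when Market Break ends (back-to-back, no overlap), so nothing later overlaps Market Break either.
Gallery Break starts before Gallery Visit ends → Gallery Visit and Gallery Break overlap.
Aquarium Visit starts after Gallery Visit ends, so nothing later overlaps Gallery Visit either.
Aquarium Visit starts before Gallery Break ends → Gallery Break and Aquarium Visit overlap.
Old-Town Transfer starts after Gallery Break ends.
Old-Town Transfer starts after Aquarium Visit ends.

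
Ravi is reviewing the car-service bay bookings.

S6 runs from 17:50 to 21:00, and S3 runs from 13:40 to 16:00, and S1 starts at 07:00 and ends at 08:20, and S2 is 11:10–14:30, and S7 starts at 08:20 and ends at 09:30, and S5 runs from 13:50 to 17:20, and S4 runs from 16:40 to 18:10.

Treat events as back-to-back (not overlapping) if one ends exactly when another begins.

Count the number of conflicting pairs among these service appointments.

Sorted by start: S1, S7, S2, S3, S5, S4, S6.
S7 starts exactly when S1 ends (back-to-back, no overlap); S1 is clear from here.
S2 starts after S7 ends; S7 is clear from here.
S3 starts before S2 ends → S2 and S3 overlap.
S5 starts before S2 ends → S2 and S5 overlap.
S4 starts after S2 ends; S2 is clear from here.
S5 starts before S3 ends → S3 and S5 overlap.
S4 starts after S3 ends; S3 is clear from here.
S4 starts before S5 ends → S5 and S4 overlap.
S6 starts after S5 ends.
S6 starts before S4 ends → S4 and S6 overlap.
Overlapping pairs: S2 & S3, S2 & S5, S3 & S5, S4 & S5, S4 & S6 — 5 in total.

5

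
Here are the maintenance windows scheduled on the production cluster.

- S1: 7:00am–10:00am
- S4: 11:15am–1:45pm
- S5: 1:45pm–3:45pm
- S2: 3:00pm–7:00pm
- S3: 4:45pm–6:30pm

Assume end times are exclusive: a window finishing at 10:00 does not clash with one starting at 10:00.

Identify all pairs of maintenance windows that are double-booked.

S2 & S3, S2 & S5

Sorted by start: S1, S4, S5, S2, S3.
S4 starts after S1 ends; S1 is clear from here.
S5 starts exactly when S4 ends (back-to-back, no overlap); S4 is clear from here.
S2 starts before S5 ends → S5 and S2 overlap.
S3 starts after S5 ends.
S3 starts before S2 ends → S2 and S3 overlap.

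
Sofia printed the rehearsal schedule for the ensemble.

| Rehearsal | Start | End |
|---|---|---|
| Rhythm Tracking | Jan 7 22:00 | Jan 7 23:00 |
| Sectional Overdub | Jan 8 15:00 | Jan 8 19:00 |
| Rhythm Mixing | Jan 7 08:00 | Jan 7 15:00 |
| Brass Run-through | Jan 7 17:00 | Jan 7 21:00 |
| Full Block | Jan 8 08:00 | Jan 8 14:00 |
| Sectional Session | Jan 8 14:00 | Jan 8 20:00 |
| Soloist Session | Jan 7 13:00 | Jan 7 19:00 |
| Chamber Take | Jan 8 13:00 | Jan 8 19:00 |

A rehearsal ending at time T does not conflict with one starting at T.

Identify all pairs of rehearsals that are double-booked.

Brass Run-through & Soloist Session, Chamber Take & Full Block, Chamber Take & Sectional Overdub, Chamber Take & Sectional Session, Rhythm Mixing & Soloist Session, Sectional Overdub & Sectional Session

Check each pair: they overlap iff neither finishes before the other starts.
Sorted by start: Rhythm Mixing, Soloist Session, Brass Run-through, Rhythm Tracking, Full Block, Chamber Take, Sectional Session, Sectional Overdub.
Soloist Session starts before Rhythm Mixing ends → Rhythm Mixing and Soloist Session overlap.
Brass Run-through starts after Rhythm Mixing ends, so nothing later overlaps Rhythm Mixing either.
Brass Run-through starts before Soloist Session ends → Soloist Session and Brass Run-through overlap.
Rhythm Tracking starts after Soloist Session ends, so nothing later overlaps Soloist Session either.
Rhythm Tracking starts after Brass Run-through ends, so nothing later overlaps Brass Run-through either.
Full Block starts after Rhythm Tracking ends, so nothing later overlaps Rhythm Tracking either.
Chamber Take starts before Full Block ends → Full Block and Chamber Take overlap.
Sectional Session starts exactly when Full Block ends (back-to-back, no overlap), so nothing later overlaps Full Block either.
Sectional Session starts before Chamber Take ends → Chamber Take and Sectional Session overlap.
Sectional Overdub starts before Chamber Take ends → Chamber Take and Sectional Overdub overlap.
Sectional Overdub starts before Sectional Session ends → Sectional Session and Sectional Overdub overlap.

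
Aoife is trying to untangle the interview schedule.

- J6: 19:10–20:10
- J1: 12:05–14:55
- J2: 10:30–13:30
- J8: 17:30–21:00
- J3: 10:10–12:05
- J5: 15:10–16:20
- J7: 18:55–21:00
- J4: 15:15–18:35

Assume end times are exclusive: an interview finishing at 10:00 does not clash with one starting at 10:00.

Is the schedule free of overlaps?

Sorted by start: J3, J2, J1, J5, J4, J8, J7, J6.
J2 starts before J3 ends → J3 and J2 overlap.
That's a conflict, so the schedule is not conflict-free.

No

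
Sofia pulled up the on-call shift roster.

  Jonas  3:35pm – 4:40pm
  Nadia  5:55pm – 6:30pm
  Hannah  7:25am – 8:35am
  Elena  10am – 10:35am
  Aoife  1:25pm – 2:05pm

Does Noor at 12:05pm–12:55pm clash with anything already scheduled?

Hannah: ends 8:35am at or before Noor starts 12:05pm → clear.
Elena: ends 10:35am at or before Noor starts 12:05pm → clear.
Aoife: starts 1:25pm at or after Noor ends 12:55pm → clear.
Jonas: starts 3:35pm at or after Noor ends 12:55pm → clear.
Nadia: starts 5:55pm at or after Noor ends 12:55pm → clear.

No — it doesn't clash with anything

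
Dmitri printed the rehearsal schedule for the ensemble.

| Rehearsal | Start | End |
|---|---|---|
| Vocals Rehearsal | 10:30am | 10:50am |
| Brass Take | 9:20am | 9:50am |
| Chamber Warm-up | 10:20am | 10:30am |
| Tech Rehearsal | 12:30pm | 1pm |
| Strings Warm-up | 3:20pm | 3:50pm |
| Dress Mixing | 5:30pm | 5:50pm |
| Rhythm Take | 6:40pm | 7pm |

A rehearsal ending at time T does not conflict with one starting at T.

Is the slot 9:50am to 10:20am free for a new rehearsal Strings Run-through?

Brass Take: ends 9:50am at or before Strings Run-through starts 9:50am → clear.
Chamber Warm-up: starts 10:20am at or after Strings Run-through ends 10:20am → clear.
Vocals Rehearsal: starts 10:30am at or after Strings Run-through ends 10:20am → clear.
Tech Rehearsal: starts 12:30pm at or after Strings Run-through ends 10:20am → clear.
Strings Warm-up: starts 3:20pm at or after Strings Run-through ends 10:20am → clear.
Dress Mixing: starts 5:30pm at or after Strings Run-through ends 10:20am → clear.
Rhythm Take: starts 6:40pm at or after Strings Run-through ends 10:20am → clear.

Yes — the slot is free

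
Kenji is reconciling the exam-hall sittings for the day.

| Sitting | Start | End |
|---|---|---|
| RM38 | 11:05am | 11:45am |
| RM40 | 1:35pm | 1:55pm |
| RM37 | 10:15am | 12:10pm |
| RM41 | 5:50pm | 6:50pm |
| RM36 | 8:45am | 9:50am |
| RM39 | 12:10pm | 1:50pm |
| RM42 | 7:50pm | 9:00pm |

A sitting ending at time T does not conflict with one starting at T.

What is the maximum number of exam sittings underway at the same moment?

2

Sweep the timeline, counting +1 at each start and −1 at each end (ends before starts at a tie):
8:45am start RM36 → 1
9:50am end RM36 → 0
10:15am start RM37 → 1
11:05am start RM38 → 2
11:45am end RM38 → 1
12:10pm end RM37 → 0
12:10pm start RM39 → 1
1:35pm start RM40 → 2
1:50pm end RM39 → 1
1:55pm end RM40 → 0
5:50pm start RM41 → 1
6:50pm end RM41 → 0
7:50pm start RM42 → 1
9:00pm end RM42 → 0
Peak is 2, at 11:05am (RM37, RM38).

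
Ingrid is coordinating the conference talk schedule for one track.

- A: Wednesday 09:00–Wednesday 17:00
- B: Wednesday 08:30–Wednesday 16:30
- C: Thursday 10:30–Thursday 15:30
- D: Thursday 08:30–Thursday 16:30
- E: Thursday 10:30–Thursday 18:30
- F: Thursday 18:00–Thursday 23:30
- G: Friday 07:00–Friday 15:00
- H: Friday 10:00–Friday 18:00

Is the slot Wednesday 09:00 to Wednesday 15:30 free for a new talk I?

B: starts Wednesday 08:30 before I ends Wednesday 15:30, and ends Wednesday 16:30 after I starts Wednesday 09:00 → overlap.
A: starts Wednesday 09:00 before I ends Wednesday 15:30, and ends Wednesday 17:00 after I starts Wednesday 09:00 → overlap.
D: starts Thursday 08:30 at or after I ends Wednesday 15:30 → clear.
C: starts Thursday 10:30 at or after I ends Wednesday 15:30 → clear.
E: starts Thursday 10:30 at or after I ends Wednesday 15:30 → clear.
F: starts Thursday 18:00 at or after I ends Wednesday 15:30 → clear.
G: starts Friday 07:00 at or after I ends Wednesday 15:30 → clear.
H: starts Friday 10:00 at or after I ends Wednesday 15:30 → clear.
I overlaps A, B.

No — it overlaps A, B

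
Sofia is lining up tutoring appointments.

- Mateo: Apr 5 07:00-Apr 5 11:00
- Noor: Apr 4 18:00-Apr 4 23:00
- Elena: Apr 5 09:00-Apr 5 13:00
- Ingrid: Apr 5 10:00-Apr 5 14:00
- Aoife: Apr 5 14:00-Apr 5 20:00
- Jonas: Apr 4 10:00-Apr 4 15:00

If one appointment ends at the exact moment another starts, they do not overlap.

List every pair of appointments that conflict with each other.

Elena & Ingrid, Elena & Mateo, Ingrid & Mateo

Check each pair: they overlap iff neither finishes before the other starts.
Sorted by start: Jonas, Noor, Mateo, Elena, Ingrid, Aoife.
Noor starts after Jonas ends, so Jonas has no further overlaps.
Mateo starts after Noor ends, so Noor has no further overlaps.
Elena starts before Mateo ends → Mateo and Elena overlap.
Ingrid starts before Mateo ends → Mateo and Ingrid overlap.
Aoife starts after Mateo ends.
Ingrid starts before Elena ends → Elena and Ingrid overlap.
Aoife starts after Elena ends.
Aoife starts exactly when Ingrid ends (back-to-back, no overlap).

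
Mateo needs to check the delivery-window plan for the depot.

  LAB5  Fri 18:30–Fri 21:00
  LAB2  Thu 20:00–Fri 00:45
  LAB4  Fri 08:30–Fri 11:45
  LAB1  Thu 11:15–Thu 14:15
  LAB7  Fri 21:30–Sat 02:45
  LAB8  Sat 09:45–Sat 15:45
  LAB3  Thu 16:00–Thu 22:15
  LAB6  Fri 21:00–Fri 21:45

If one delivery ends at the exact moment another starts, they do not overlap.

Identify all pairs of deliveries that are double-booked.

Sorted by start: LAB1, LAB3, LAB2, LAB4, LAB5, LAB6, LAB7, LAB8.
LAB3 starts after LAB1 ends; LAB1 is clear from here.
LAB2 starts before LAB3 ends → LAB3 and LAB2 overlap.
LAB4 starts after LAB3 ends; LAB3 is clear from here.
LAB4 starts after LAB2 ends; LAB2 is clear from here.
LAB5 starts after LAB4 ends; LAB4 is clear from here.
LAB6 starts exactly when LAB5 ends (back-to-back, no overlap); LAB5 is clear from here.
LAB7 starts before LAB6 ends → LAB6 and LAB7 overlap.
LAB8 starts after LAB6 ends.
LAB8 starts after LAB7 ends.

LAB2 & LAB3, LAB6 & LAB7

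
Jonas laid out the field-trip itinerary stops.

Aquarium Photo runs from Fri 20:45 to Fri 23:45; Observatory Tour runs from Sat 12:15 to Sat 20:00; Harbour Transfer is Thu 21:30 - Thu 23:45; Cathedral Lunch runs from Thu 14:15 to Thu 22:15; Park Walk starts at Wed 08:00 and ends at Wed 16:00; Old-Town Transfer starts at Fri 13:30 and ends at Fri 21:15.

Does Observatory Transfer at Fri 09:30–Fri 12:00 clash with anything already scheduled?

Park Walk: ends Wed 16:00 at or before Observatory Transfer starts Fri 09:30 → clear.
Cathedral Lunch: ends Thu 22:15 at or before Observatory Transfer starts Fri 09:30 → clear.
Harbour Transfer: ends Thu 23:45 at or before Observatory Transfer starts Fri 09:30 → clear.
Old-Town Transfer: starts Fri 13:30 at or after Observatory Transfer ends Fri 12:00 → clear.
Aquarium Photo: starts Fri 20:45 at or after Observatory Transfer ends Fri 12:00 → clear.
Observatory Tour: starts Sat 12:15 at or after Observatory Transfer ends Fri 12:00 → clear.

No — it doesn't clash with anything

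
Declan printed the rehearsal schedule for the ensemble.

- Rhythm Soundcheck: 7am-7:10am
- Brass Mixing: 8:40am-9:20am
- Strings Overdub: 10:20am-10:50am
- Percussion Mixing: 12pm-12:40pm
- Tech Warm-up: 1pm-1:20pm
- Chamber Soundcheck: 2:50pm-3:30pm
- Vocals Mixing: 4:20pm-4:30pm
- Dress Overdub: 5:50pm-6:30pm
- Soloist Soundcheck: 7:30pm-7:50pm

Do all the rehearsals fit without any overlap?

Check each pair: they overlap iff neither finishes before the other starts.
Sorted by start: Rhythm Soundcheck, Brass Mixing, Strings Overdub, Percussion Mixing, Tech Warm-up, Chamber Soundcheck, Vocals Mixing, Dress Overdub, Soloist Soundcheck.
Brass Mixing starts after Rhythm Soundcheck ends, so nothing later overlaps Rhythm Soundcheck either.
Strings Overdub starts after Brass Mixing ends, so nothing later overlaps Brass Mixing either.
Percussion Mixing starts after Strings Overdub ends, so nothing later overlaps Strings Overdub either.
Tech Warm-up starts after Percussion Mixing ends, so nothing later overlaps Percussion Mixing either.
Chamber Soundcheck starts after Tech Warm-up ends, so nothing later overlaps Tech Warm-up either.
Vocals Mixing starts after Chamber Soundcheck ends, so nothing later overlaps Chamber Soundcheck either.
Dress Overdub starts after Vocals Mixing ends, so nothing later overlaps Vocals Mixing either.
Soloist Soundcheck starts after Dress Overdub ends.
Every pair is clear; the schedule has no overlaps.

Yes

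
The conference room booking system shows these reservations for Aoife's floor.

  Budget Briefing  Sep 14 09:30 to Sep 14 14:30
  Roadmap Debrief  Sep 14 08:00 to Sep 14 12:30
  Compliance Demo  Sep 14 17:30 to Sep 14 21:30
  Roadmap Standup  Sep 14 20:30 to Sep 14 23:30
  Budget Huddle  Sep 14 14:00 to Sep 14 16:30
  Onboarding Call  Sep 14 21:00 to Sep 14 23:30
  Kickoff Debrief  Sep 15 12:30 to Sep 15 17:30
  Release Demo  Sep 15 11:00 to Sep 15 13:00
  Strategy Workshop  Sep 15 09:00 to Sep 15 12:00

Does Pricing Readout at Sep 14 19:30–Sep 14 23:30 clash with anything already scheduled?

Roadmap Debrief: ends Sep 14 12:30 at or before Pricing Readout starts Sep 14 19:30 → clear.
Budget Briefing: ends Sep 14 14:30 at or before Pricing Readout starts Sep 14 19:30 → clear.
Budget Huddle: ends Sep 14 16:30 at or before Pricing Readout starts Sep 14 19:30 → clear.
Compliance Demo: starts Sep 14 17:30 before Pricing Readout ends Sep 14 23:30, and ends Sep 14 21:30 after Pricing Readout starts Sep 14 19:30 → overlap.
Roadmap Standup: starts Sep 14 20:30 before Pricing Readout ends Sep 14 23:30, and ends Sep 14 23:30 after Pricing Readout starts Sep 14 19:30 → overlap.
Onboarding Call: starts Sep 14 21:00 before Pricing Readout ends Sep 14 23:30, and ends Sep 14 23:30 after Pricing Readout starts Sep 14 19:30 → overlap.
Strategy Workshop: starts Sep 15 09:00 at or after Pricing Readout ends Sep 14 23:30 → clear.
Release Demo: starts Sep 15 11:00 at or after Pricing Readout ends Sep 14 23:30 → clear.
Kickoff Debrief: starts Sep 15 12:30 at or after Pricing Readout ends Sep 14 23:30 → clear.
Pricing Readout overlaps Roadmap Standup, Compliance Demo, Onboarding Call.

Yes — it overlaps Compliance Demo, Onboarding Call, Roadmap Standup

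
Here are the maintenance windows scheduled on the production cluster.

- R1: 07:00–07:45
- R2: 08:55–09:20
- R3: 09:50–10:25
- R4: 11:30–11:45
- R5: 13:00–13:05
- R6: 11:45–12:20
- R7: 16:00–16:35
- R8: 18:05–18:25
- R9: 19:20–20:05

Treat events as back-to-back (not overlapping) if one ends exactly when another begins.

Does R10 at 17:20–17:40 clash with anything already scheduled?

No — it doesn't clash with anything

R1: ends 07:45 at or before R10 starts 17:20 → clear.
R2: ends 09:20 at or before R10 starts 17:20 → clear.
R3: ends 10:25 at or before R10 starts 17:20 → clear.
R4: ends 11:45 at or before R10 starts 17:20 → clear.
R6: ends 12:20 at or before R10 starts 17:20 → clear.
R5: ends 13:05 at or before R10 starts 17:20 → clear.
R7: ends 16:35 at or before R10 starts 17:20 → clear.
R8: starts 18:05 at or after R10 ends 17:40 → clear.
R9: starts 19:20 at or after R10 ends 17:40 → clear.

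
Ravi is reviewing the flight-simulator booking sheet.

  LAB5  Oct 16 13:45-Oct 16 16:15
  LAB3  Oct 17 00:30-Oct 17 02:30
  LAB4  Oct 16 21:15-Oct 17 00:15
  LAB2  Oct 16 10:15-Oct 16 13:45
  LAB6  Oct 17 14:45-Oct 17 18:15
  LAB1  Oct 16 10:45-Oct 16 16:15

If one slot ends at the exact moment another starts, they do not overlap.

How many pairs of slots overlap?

2

Sorted by start: LAB2, LAB1, LAB5, LAB4, LAB3, LAB6.
LAB1 starts before LAB2 ends → LAB2 and LAB1 overlap.
LAB5 starts exactly when LAB2 ends (back-to-back, no overlap) — done with LAB2.
LAB5 starts before LAB1 ends → LAB1 and LAB5 overlap.
LAB4 starts after LAB1 ends — done with LAB1.
LAB4 starts after LAB5 ends — done with LAB5.
LAB3 starts after LAB4 ends — done with LAB4.
LAB6 starts after LAB3 ends.
Overlapping pairs: LAB1 & LAB2, LAB1 & LAB5 — 2 in total.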